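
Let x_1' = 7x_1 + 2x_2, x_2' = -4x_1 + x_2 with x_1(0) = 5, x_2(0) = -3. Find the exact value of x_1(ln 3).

1647

A = [[7,2],[-4,1]]; eigenvalues λ = 3, 5.
Eigenvectors: (1,-2) for λ=3, (1,-1) for λ=5.
From the initial condition, c_1 = -2, c_2 = 7.
x_1(ln 3) = (-2)(3^3)(1) + (7)(3^5)(1) = 1647.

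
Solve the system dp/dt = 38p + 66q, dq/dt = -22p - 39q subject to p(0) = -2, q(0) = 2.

p(t) = 4e^(5t) - 6e^(-6t), q(t) = -2e^(5t) + 4e^(-6t)

Coefficient matrix A = [[38, 66], [-22, -39]].
Characteristic polynomial det(A - λI) = λ^2 + λ - 30 = 0.
Eigenvalues λ = -6, 5.
For λ=-6: (A-λI) row 1 is [44, 66], so an eigenvector is (3, -2).
For λ=5: (A-λI) row 1 is [33, 66], so an eigenvector is (2, -1).
General solution: c_1e^(-6t)(3,-2) + c_2e^(5t)(2,-1).
Applying p(0)=-2, q(0)=2 gives c_1=-2, c_2=2.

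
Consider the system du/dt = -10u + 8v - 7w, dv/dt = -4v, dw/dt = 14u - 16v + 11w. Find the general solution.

Coefficient matrix A = [[-10, 8, -7], [0, -4, 0], [14, -16, 11]].
det(A - λI) = 0 gives eigenvalues λ = -3, -4, 4.
For λ=-3: eigenvector (1,0,-1).
For λ=-4: eigenvector (-1,1,2).
For λ=4: eigenvector (-1,0,2).
General solution: c_1e^(-3t)(1,0,-1) + c_2e^(-4t)(-1,1,2) + c_3e^(4t)(-1,0,2).

u(t) = c_1e^(-3t) - c_2e^(-4t) - c_3e^(4t), v(t) = c_2e^(-4t), w(t) = -c_1e^(-3t) + 2c_2e^(-4t) + 2c_3e^(4t)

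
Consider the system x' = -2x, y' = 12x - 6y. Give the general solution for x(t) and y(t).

x(t) = -K_2e^(-2t), y(t) = K_1e^(-6t) - 3K_2e^(-2t)

Coefficient matrix A = [[-2, 0], [12, -6]].
Characteristic polynomial det(A - λI) = λ^2 + 8λ + 12 = 0.
Eigenvalues λ = -6, -2.
For λ=-6: (A-λI) row 1 is [4, 0], so an eigenvector is (0, 1).
For λ=-2: (A-λI) row 2 is [12, -4], so an eigenvector is (-1, -3).
General solution: K_1e^(-6t)(0,1) + K_2e^(-2t)(-1,-3).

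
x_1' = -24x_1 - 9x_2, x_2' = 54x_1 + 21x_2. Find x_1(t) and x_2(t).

Coefficient matrix A = [[-24, -9], [54, 21]].
Characteristic polynomial det(A - λI) = λ^2 + 3λ - 18 = 0.
Eigenvalues λ = -6, 3.
For λ=-6: (A-λI) row 1 is [-18, -9], so an eigenvector is (1, -2).
For λ=3: (A-λI) row 1 is [-27, -9], so an eigenvector is (-1, 3).
General solution: C_1e^(-6t)(1,-2) + C_2e^(3t)(-1,3).

x_1(t) = C_1e^(-6t) - C_2e^(3t), x_2(t) = -2C_1e^(-6t) + 3C_2e^(3t)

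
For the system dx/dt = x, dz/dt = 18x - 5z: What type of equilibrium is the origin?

saddle

A = [[1,0],[18,-5]]; det(A-λI) = λ^2 + 4λ - 5.
λ = 1, -5: opposite signs.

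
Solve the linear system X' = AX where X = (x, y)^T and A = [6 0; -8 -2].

x(t) = -c_1e^(6t), y(t) = c_1e^(6t) + c_2e^(-2t)

Coefficient matrix A = [[6, 0], [-8, -2]].
Characteristic polynomial det(A - λI) = λ^2 - 4λ - 12 = 0.
Eigenvalues λ = 6, -2.
For λ=6: (A-λI) row 2 is [-8, -8], so an eigenvector is (-1, 1).
For λ=-2: (A-λI) row 1 is [8, 0], so an eigenvector is (0, 1).
General solution: c_1e^(6t)(-1,1) + c_2e^(-2t)(0,1).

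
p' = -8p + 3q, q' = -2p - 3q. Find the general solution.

p(t) = 3c_1e^(-6t) - c_2e^(-5t), q(t) = 2c_1e^(-6t) - c_2e^(-5t)

Coefficient matrix A = [[-8, 3], [-2, -3]].
Characteristic polynomial det(A - λI) = λ^2 + 11λ + 30 = 0.
Eigenvalues λ = -6, -5.
For λ=-6: (A-λI) row 1 is [-2, 3], so an eigenvector is (3, 2).
For λ=-5: (A-λI) row 1 is [-3, 3], so an eigenvector is (-1, -1).
General solution: c_1e^(-6t)(3,2) + c_2e^(-5t)(-1,-1).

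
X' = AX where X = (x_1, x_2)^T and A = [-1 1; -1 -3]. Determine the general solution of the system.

x_1(t) = -c_1e^(-2t) - c_2te^(-2t) - 2c_2e^(-2t), x_2(t) = c_1e^(-2t) + c_2te^(-2t) + c_2e^(-2t)

Coefficient matrix A = [[-1, 1], [-1, -3]].
Characteristic polynomial det(A - λI) = λ^2 + 4λ + 4 = 0.
Single eigenvalue λ = -2 with algebraic multiplicity 2.
Eigenvector v = (-1,1); generalized eigenvector w with (A-λI)w=v is (-2,1).
General solution: e^(-2t)[c_1·v + c_2·(t·v + w)].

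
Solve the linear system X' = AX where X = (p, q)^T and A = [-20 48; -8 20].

Coefficient matrix A = [[-20, 48], [-8, 20]].
Characteristic polynomial det(A - λI) = λ^2 - 16 = 0.
Eigenvalues λ = 4, -4.
For λ=4: (A-λI) row 1 is [-24, 48], so an eigenvector is (2, 1).
For λ=-4: (A-λI) row 1 is [-16, 48], so an eigenvector is (3, 1).
General solution: C_1e^(4t)(2,1) + C_2e^(-4t)(3,1).

p(t) = 2C_1e^(4t) + 3C_2e^(-4t), q(t) = C_1e^(4t) + C_2e^(-4t)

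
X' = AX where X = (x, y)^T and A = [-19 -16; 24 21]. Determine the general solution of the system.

Coefficient matrix A = [[-19, -16], [24, 21]].
Characteristic polynomial det(A - λI) = λ^2 - 2λ - 15 = 0.
Eigenvalues λ = -3, 5.
For λ=-3: (A-λI) row 1 is [-16, -16], so an eigenvector is (1, -1).
For λ=5: (A-λI) row 1 is [-24, -16], so an eigenvector is (-2, 3).
General solution: C_1e^(-3t)(1,-1) + C_2e^(5t)(-2,3).

x(t) = C_1e^(-3t) - 2C_2e^(5t), y(t) = -C_1e^(-3t) + 3C_2e^(5t)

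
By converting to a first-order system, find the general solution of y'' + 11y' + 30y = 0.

y(t) = C_1e^(-5t) + C_2e^(-6t)

Let x_1 = y, x_2 = y'. Then x_1' = x_2 and x_2' = -30x_1 - 11x_2.
A = [[0,1],[-30,-11]]; det(A-λI) = λ^2 + 11λ + 30.
Eigenvalues λ = -5, -6 with eigenvectors (1,-5), (1,-6).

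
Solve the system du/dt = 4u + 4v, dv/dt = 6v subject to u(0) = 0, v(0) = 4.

u(t) = 8e^(6t) - 8e^(4t), v(t) = 4e^(6t)

Coefficient matrix A = [[4, 4], [0, 6]].
Characteristic polynomial det(A - λI) = λ^2 - 10λ + 24 = 0.
Eigenvalues λ = 6, 4.
For λ=6: (A-λI) row 1 is [-2, 4], so an eigenvector is (-2, -1).
For λ=4: (A-λI) row 1 is [0, 4], so an eigenvector is (-1, 0).
General solution: c_1e^(6t)(-2,-1) + c_2e^(4t)(-1,0).
Applying u(0)=0, v(0)=4 gives c_1=-4, c_2=8.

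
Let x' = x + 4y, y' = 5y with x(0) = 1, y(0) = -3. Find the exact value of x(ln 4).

-3056

A = [[1,4],[0,5]]; eigenvalues λ = 5, 1.
Eigenvectors: (1,1) for λ=5, (-1,0) for λ=1.
From the initial condition, c_1 = -3, c_2 = -4.
x(ln 4) = (-3)(4^5)(1) + (-4)(4^1)(-1) = -3056.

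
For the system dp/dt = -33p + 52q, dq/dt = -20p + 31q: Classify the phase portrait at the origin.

stable spiral

A = [[-33,52],[-20,31]]; det(A-λI) = λ^2 + 2λ + 17.
λ = -1 ± 4i: negative real part.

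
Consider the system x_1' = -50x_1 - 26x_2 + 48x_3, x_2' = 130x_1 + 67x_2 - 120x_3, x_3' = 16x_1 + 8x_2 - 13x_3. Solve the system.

x_1(t) = C_1e^(2t) + 6C_2e^(-t) - 4C_3e^(3t), x_2(t) = -2C_1e^(2t) - 15C_2e^(-t) + 10C_3e^(3t), x_3(t) = -2C_2e^(-t) + C_3e^(3t)

Coefficient matrix A = [[-50, -26, 48], [130, 67, -120], [16, 8, -13]].
det(A - λI) = 0 gives eigenvalues λ = 2, -1, 3.
For λ=2: eigenvector (1,-2,0).
For λ=-1: eigenvector (6,-15,-2).
For λ=3: eigenvector (-4,10,1).
General solution: C_1e^(2t)(1,-2,0) + C_2e^(-t)(6,-15,-2) + C_3e^(3t)(-4,10,1).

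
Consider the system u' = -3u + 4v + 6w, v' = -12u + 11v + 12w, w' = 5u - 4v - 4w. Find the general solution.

u(t) = C_1e^(3t) + C_2e^(-t) + 2C_3e^(2t), v(t) = 3C_1e^(3t) + 2C_2e^(-t) + 4C_3e^(2t), w(t) = -C_1e^(3t) - C_2e^(-t) - C_3e^(2t)

Coefficient matrix A = [[-3, 4, 6], [-12, 11, 12], [5, -4, -4]].
det(A - λI) = 0 gives eigenvalues λ = 3, -1, 2.
For λ=3: eigenvector (1,3,-1).
For λ=-1: eigenvector (1,2,-1).
For λ=2: eigenvector (2,4,-1).
General solution: C_1e^(3t)(1,3,-1) + C_2e^(-t)(1,2,-1) + C_3e^(2t)(2,4,-1).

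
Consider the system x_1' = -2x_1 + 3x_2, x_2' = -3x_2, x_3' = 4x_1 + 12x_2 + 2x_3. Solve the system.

x_1(t) = -3K_1e^(-3t) - K_2e^(-2t), x_2(t) = K_1e^(-3t), x_3(t) = K_2e^(-2t) - K_3e^(2t)

Coefficient matrix A = [[-2, 3, 0], [0, -3, 0], [4, 12, 2]].
det(A - λI) = 0 gives eigenvalues λ = -3, -2, 2.
For λ=-3: eigenvector (-3,1,0).
For λ=-2: eigenvector (-1,0,1).
For λ=2: eigenvector (0,0,-1).
General solution: K_1e^(-3t)(-3,1,0) + K_2e^(-2t)(-1,0,1) + K_3e^(2t)(0,0,-1).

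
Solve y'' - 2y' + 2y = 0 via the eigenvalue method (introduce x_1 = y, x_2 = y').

y(t) = K_1e^(t)cos(t) + K_2e^(t)sin(t)

Let x_1 = y, x_2 = y'. Then x_1' = x_2 and x_2' = -2x_1 + 2x_2.
A = [[0,1],[-2,2]]; det(A-λI) = λ^2 - 2λ + 2.
Eigenvalues λ = 1 ± i.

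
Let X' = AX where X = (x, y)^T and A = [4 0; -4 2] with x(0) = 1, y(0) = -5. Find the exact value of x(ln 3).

A = [[4,0],[-4,2]]; eigenvalues λ = 4, 2.
Eigenvectors: (-1,2) for λ=4, (0,-1) for λ=2.
From the initial condition, c_1 = -1, c_2 = 3.
x(ln 3) = (-1)(3^4)(-1) + (3)(3^2)(0) = 81.

81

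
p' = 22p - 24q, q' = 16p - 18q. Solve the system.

Coefficient matrix A = [[22, -24], [16, -18]].
Characteristic polynomial det(A - λI) = λ^2 - 4λ - 12 = 0.
Eigenvalues λ = 6, -2.
For λ=6: (A-λI) row 1 is [16, -24], so an eigenvector is (-3, -2).
For λ=-2: (A-λI) row 1 is [24, -24], so an eigenvector is (1, 1).
General solution: C_1e^(6t)(-3,-2) + C_2e^(-2t)(1,1).

p(t) = -3C_1e^(6t) + C_2e^(-2t), q(t) = -2C_1e^(6t) + C_2e^(-2t)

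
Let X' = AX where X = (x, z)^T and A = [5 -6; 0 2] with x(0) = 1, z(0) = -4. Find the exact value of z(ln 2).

-16

A = [[5,-6],[0,2]]; eigenvalues λ = 2, 5.
Eigenvectors: (2,1) for λ=2, (1,0) for λ=5.
From the initial condition, c_1 = -4, c_2 = 9.
z(ln 2) = (-4)(2^2)(1) + (9)(2^5)(0) = -16.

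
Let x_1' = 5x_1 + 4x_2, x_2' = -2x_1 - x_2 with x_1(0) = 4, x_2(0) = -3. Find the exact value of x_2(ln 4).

A = [[5,4],[-2,-1]]; eigenvalues λ = 1, 3.
Eigenvectors: (1,-1) for λ=1, (-2,1) for λ=3.
From the initial condition, c_1 = 2, c_2 = -1.
x_2(ln 4) = (2)(4^1)(-1) + (-1)(4^3)(1) = -72.

-72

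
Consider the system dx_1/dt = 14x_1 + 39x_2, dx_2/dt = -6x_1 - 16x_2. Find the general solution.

Coefficient matrix A = [[14, 39], [-6, -16]].
Characteristic polynomial det(A - λI) = λ^2 + 2λ + 10 = 0.
Eigenvalues λ = -1 ± 3i (complex conjugate pair).
For λ=-1+3i: an eigenvector is (-2,1) - i(3,-1) = (-2 - 3i, 1 + i).
A real fundamental pair from Re and Im of e^((-1+3i)t)v: X_1 = e^(-t)(cos(3t)·(-2,1) + sin(3t)·(3,-1)), X_2 = e^(-t)(sin(3t)·(-2,1) - cos(3t)·(3,-1)).
General solution: c_1X_1 + c_2X_2.

x_1(t) = 3c_1e^(-t)sin(3t) - 2c_1e^(-t)cos(3t) - 2c_2e^(-t)sin(3t) - 3c_2e^(-t)cos(3t), x_2(t) = -c_1e^(-t)sin(3t) + c_1e^(-t)cos(3t) + c_2e^(-t)sin(3t) + c_2e^(-t)cos(3t)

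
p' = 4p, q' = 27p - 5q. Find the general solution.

p(t) = -K_2e^(4t), q(t) = -K_1e^(-5t) - 3K_2e^(4t)

Coefficient matrix A = [[4, 0], [27, -5]].
Characteristic polynomial det(A - λI) = λ^2 + λ - 20 = 0.
Eigenvalues λ = -5, 4.
For λ=-5: (A-λI) row 1 is [9, 0], so an eigenvector is (0, -1).
For λ=4: (A-λI) row 2 is [27, -9], so an eigenvector is (-1, -3).
General solution: K_1e^(-5t)(0,-1) + K_2e^(4t)(-1,-3).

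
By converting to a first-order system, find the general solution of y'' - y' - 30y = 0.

Let x_1 = y, x_2 = y'. Then x_1' = x_2 and x_2' = 30x_1 + x_2.
A = [[0,1],[30,1]]; det(A-λI) = λ^2 - λ - 30.
Eigenvalues λ = 6, -5 with eigenvectors (1,6), (1,-5).

y(t) = K_1e^(6t) + K_2e^(-5t)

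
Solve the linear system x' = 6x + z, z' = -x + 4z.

Coefficient matrix A = [[6, 1], [-1, 4]].
Characteristic polynomial det(A - λI) = λ^2 - 10λ + 25 = 0.
Single eigenvalue λ = 5 with algebraic multiplicity 2.
Eigenvector v = (-1,1); generalized eigenvector w with (A-λI)w=v is (0,-1).
General solution: e^(5t)[c_1·v + c_2·(t·v + w)].

x(t) = -c_1e^(5t) - c_2te^(5t), z(t) = c_1e^(5t) + c_2te^(5t) - c_2e^(5t)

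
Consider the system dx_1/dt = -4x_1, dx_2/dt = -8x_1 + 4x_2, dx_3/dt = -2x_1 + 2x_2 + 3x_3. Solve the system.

x_1(t) = K_2e^(-4t), x_2(t) = K_1e^(4t) + K_2e^(-4t), x_3(t) = 2K_1e^(4t) + K_3e^(3t)

Coefficient matrix A = [[-4, 0, 0], [-8, 4, 0], [-2, 2, 3]].
det(A - λI) = 0 gives eigenvalues λ = 4, -4, 3.
For λ=4: eigenvector (0,1,2).
For λ=-4: eigenvector (1,1,0).
For λ=3: eigenvector (0,0,1).
General solution: K_1e^(4t)(0,1,2) + K_2e^(-4t)(1,1,0) + K_3e^(3t)(0,0,1).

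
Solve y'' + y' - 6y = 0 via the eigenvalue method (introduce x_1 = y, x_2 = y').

Let x_1 = y, x_2 = y'. Then x_1' = x_2 and x_2' = 6x_1 - x_2.
A = [[0,1],[6,-1]]; det(A-λI) = λ^2 + λ - 6.
Eigenvalues λ = 2, -3 with eigenvectors (1,2), (1,-3).

y(t) = c_1e^(2t) + c_2e^(-3t)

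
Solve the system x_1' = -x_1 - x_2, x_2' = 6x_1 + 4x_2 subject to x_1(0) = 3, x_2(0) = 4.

x_1(t) = -10e^(2t) + 13e^(t), x_2(t) = 30e^(2t) - 26e^(t)

Coefficient matrix A = [[-1, -1], [6, 4]].
Characteristic polynomial det(A - λI) = λ^2 - 3λ + 2 = 0.
Eigenvalues λ = 2, 1.
For λ=2: (A-λI) row 1 is [-3, -1], so an eigenvector is (1, -3).
For λ=1: (A-λI) row 1 is [-2, -1], so an eigenvector is (-1, 2).
General solution: C_1e^(2t)(1,-3) + C_2e^(t)(-1,2).
Applying x_1(0)=3, x_2(0)=4 gives C_1=-10, C_2=-13.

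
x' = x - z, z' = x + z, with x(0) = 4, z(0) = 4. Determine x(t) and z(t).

x(t) = -4e^(t)sin(t) + 4e^(t)cos(t), z(t) = 4e^(t)sin(t) + 4e^(t)cos(t)

Coefficient matrix A = [[1, -1], [1, 1]].
Characteristic polynomial det(A - λI) = λ^2 - 2λ + 2 = 0.
Eigenvalues λ = 1 ± i (complex conjugate pair).
For λ=1+i: an eigenvector is (0,-1) - i(1,0) = (0 - i, -1).
A real fundamental pair from Re and Im of e^((1+i)t)v: X_1 = e^(t)(cos(t)·(0,-1) + sin(t)·(1,0)), X_2 = e^(t)(sin(t)·(0,-1) - cos(t)·(1,0)).
General solution: c_1X_1 + c_2X_2.
Applying x(0)=4, z(0)=4 gives c_1=-4, c_2=-4.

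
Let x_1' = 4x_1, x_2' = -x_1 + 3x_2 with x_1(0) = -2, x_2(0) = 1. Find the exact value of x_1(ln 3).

-162

A = [[4,0],[-1,3]]; eigenvalues λ = 4, 3.
Eigenvectors: (1,-1) for λ=4, (0,-1) for λ=3.
From the initial condition, c_1 = -2, c_2 = 1.
x_1(ln 3) = (-2)(3^4)(1) + (1)(3^3)(0) = -162.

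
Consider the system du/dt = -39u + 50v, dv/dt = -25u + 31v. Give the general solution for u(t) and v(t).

u(t) = -3C_1e^(-4t)sin(5t) - C_1e^(-4t)cos(5t) - C_2e^(-4t)sin(5t) + 3C_2e^(-4t)cos(5t), v(t) = -2C_1e^(-4t)sin(5t) - C_1e^(-4t)cos(5t) - C_2e^(-4t)sin(5t) + 2C_2e^(-4t)cos(5t)

Coefficient matrix A = [[-39, 50], [-25, 31]].
Characteristic polynomial det(A - λI) = λ^2 + 8λ + 41 = 0.
Eigenvalues λ = -4 ± 5i (complex conjugate pair).
For λ=-4+5i: an eigenvector is (-1,-1) - i(-3,-2) = (-1 + 3i, -1 + 2i).
A real fundamental pair from Re and Im of e^((-4+5i)t)v: X_1 = e^(-4t)(cos(5t)·(-1,-1) + sin(5t)·(-3,-2)), X_2 = e^(-4t)(sin(5t)·(-1,-1) - cos(5t)·(-3,-2)).
General solution: C_1X_1 + C_2X_2.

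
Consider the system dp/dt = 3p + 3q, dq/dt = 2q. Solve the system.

Coefficient matrix A = [[3, 3], [0, 2]].
Characteristic polynomial det(A - λI) = λ^2 - 5λ + 6 = 0.
Eigenvalues λ = 3, 2.
For λ=3: (A-λI) row 1 is [0, 3], so an eigenvector is (-1, 0).
For λ=2: (A-λI) row 1 is [1, 3], so an eigenvector is (-3, 1).
General solution: C_1e^(3t)(-1,0) + C_2e^(2t)(-3,1).

p(t) = -C_1e^(3t) - 3C_2e^(2t), q(t) = C_2e^(2t)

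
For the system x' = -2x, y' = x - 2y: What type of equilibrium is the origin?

stable improper node

A = [[-2,0],[1,-2]]; det(A-λI) = λ^2 + 4λ + 4.
repeated λ = -2 with a single eigenvector.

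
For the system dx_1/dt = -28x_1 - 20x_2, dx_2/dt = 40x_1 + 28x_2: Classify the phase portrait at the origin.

A = [[-28,-20],[40,28]]; det(A-λI) = λ^2 + 16.
λ = 0 ± 4i: zero real part.

center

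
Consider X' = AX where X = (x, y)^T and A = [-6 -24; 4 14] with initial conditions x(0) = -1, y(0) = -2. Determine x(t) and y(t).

x(t) = 14e^(6t) - 15e^(2t), y(t) = -7e^(6t) + 5e^(2t)

Coefficient matrix A = [[-6, -24], [4, 14]].
Characteristic polynomial det(A - λI) = λ^2 - 8λ + 12 = 0.
Eigenvalues λ = 6, 2.
For λ=6: (A-λI) row 1 is [-12, -24], so an eigenvector is (-2, 1).
For λ=2: (A-λI) row 1 is [-8, -24], so an eigenvector is (-3, 1).
General solution: c_1e^(6t)(-2,1) + c_2e^(2t)(-3,1).
Applying x(0)=-1, y(0)=-2 gives c_1=-7, c_2=5.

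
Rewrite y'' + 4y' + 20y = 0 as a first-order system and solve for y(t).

y(t) = K_1e^(-2t)cos(4t) + K_2e^(-2t)sin(4t)

Let x_1 = y, x_2 = y'. Then x_1' = x_2 and x_2' = -20x_1 - 4x_2.
A = [[0,1],[-20,-4]]; det(A-λI) = λ^2 + 4λ + 20.
Eigenvalues λ = -2 ± 4i.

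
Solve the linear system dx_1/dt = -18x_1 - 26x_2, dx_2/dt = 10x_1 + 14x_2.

x_1(t) = 2C_1e^(-2t)sin(2t) + 3C_1e^(-2t)cos(2t) + 3C_2e^(-2t)sin(2t) - 2C_2e^(-2t)cos(2t), x_2(t) = -C_1e^(-2t)sin(2t) - 2C_1e^(-2t)cos(2t) - 2C_2e^(-2t)sin(2t) + C_2e^(-2t)cos(2t)

Coefficient matrix A = [[-18, -26], [10, 14]].
Characteristic polynomial det(A - λI) = λ^2 + 4λ + 8 = 0.
Eigenvalues λ = -2 ± 2i (complex conjugate pair).
For λ=-2+2i: an eigenvector is (3,-2) - i(2,-1) = (3 - 2i, -2 + i).
A real fundamental pair from Re and Im of e^((-2+2i)t)v: X_1 = e^(-2t)(cos(2t)·(3,-2) + sin(2t)·(2,-1)), X_2 = e^(-2t)(sin(2t)·(3,-2) - cos(2t)·(2,-1)).
General solution: C_1X_1 + C_2X_2.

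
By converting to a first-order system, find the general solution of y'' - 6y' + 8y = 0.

y(t) = K_1e^(2t) + K_2e^(4t)

Let x_1 = y, x_2 = y'. Then x_1' = x_2 and x_2' = -8x_1 + 6x_2.
A = [[0,1],[-8,6]]; det(A-λI) = λ^2 - 6λ + 8.
Eigenvalues λ = 2, 4 with eigenvectors (1,2), (1,4).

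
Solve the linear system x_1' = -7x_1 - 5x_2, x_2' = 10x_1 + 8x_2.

x_1(t) = K_1e^(3t) - K_2e^(-2t), x_2(t) = -2K_1e^(3t) + K_2e^(-2t)

Coefficient matrix A = [[-7, -5], [10, 8]].
Characteristic polynomial det(A - λI) = λ^2 - λ - 6 = 0.
Eigenvalues λ = 3, -2.
For λ=3: (A-λI) row 1 is [-10, -5], so an eigenvector is (1, -2).
For λ=-2: (A-λI) row 1 is [-5, -5], so an eigenvector is (-1, 1).
General solution: K_1e^(3t)(1,-2) + K_2e^(-2t)(-1,1).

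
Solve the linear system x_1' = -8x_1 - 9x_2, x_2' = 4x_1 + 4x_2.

Coefficient matrix A = [[-8, -9], [4, 4]].
Characteristic polynomial det(A - λI) = λ^2 + 4λ + 4 = 0.
Single eigenvalue λ = -2 with algebraic multiplicity 2.
Eigenvector v = (3,-2); generalized eigenvector w with (A-λI)w=v is (1,-1).
General solution: e^(-2t)[c_1·v + c_2·(t·v + w)].

x_1(t) = 3c_1e^(-2t) + 3c_2te^(-2t) + c_2e^(-2t), x_2(t) = -2c_1e^(-2t) - 2c_2te^(-2t) - c_2e^(-2t)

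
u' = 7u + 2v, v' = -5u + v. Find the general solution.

Coefficient matrix A = [[7, 2], [-5, 1]].
Characteristic polynomial det(A - λI) = λ^2 - 8λ + 17 = 0.
Eigenvalues λ = 4 ± i (complex conjugate pair).
For λ=4+i: an eigenvector is (-1,1) - i(-1,2) = (-1 + i, 1 - 2i).
A real fundamental pair from Re and Im of e^((4+i)t)v: X_1 = e^(4t)(cos(t)·(-1,1) + sin(t)·(-1,2)), X_2 = e^(4t)(sin(t)·(-1,1) - cos(t)·(-1,2)).
General solution: C_1X_1 + C_2X_2.

u(t) = -C_1e^(4t)sin(t) - C_1e^(4t)cos(t) - C_2e^(4t)sin(t) + C_2e^(4t)cos(t), v(t) = 2C_1e^(4t)sin(t) + C_1e^(4t)cos(t) + C_2e^(4t)sin(t) - 2C_2e^(4t)cos(t)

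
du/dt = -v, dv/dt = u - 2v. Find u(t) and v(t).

Coefficient matrix A = [[0, -1], [1, -2]].
Characteristic polynomial det(A - λI) = λ^2 + 2λ + 1 = 0.
Single eigenvalue λ = -1 with algebraic multiplicity 2.
Eigenvector v = (-1,-1); generalized eigenvector w with (A-λI)w=v is (2,3).
General solution: e^(-t)[c_1·v + c_2·(t·v + w)].

u(t) = -c_1e^(-t) - c_2te^(-t) + 2c_2e^(-t), v(t) = -c_1e^(-t) - c_2te^(-t) + 3c_2e^(-t)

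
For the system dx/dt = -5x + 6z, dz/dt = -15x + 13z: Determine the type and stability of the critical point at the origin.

unstable spiral

A = [[-5,6],[-15,13]]; det(A-λI) = λ^2 - 8λ + 25.
λ = 4 ± 3i: positive real part.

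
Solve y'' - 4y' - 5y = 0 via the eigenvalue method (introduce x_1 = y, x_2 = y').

y(t) = K_1e^(-t) + K_2e^(5t)

Let x_1 = y, x_2 = y'. Then x_1' = x_2 and x_2' = 5x_1 + 4x_2.
A = [[0,1],[5,4]]; det(A-λI) = λ^2 - 4λ - 5.
Eigenvalues λ = -1, 5 with eigenvectors (1,-1), (1,5).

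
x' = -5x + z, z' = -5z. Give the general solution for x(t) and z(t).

Coefficient matrix A = [[-5, 1], [0, -5]].
Characteristic polynomial det(A - λI) = λ^2 + 10λ + 25 = 0.
Single eigenvalue λ = -5 with algebraic multiplicity 2.
Eigenvector v = (1,0); generalized eigenvector w with (A-λI)w=v is (2,1).
General solution: e^(-5t)[K_1·v + K_2·(t·v + w)].

x(t) = K_1e^(-5t) + K_2te^(-5t) + 2K_2e^(-5t), z(t) = K_2e^(-5t)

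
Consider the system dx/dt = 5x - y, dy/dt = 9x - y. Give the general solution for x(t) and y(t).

Coefficient matrix A = [[5, -1], [9, -1]].
Characteristic polynomial det(A - λI) = λ^2 - 4λ + 4 = 0.
Single eigenvalue λ = 2 with algebraic multiplicity 2.
Eigenvector v = (-1,-3); generalized eigenvector w with (A-λI)w=v is (0,1).
General solution: e^(2t)[C_1·v + C_2·(t·v + w)].

x(t) = -C_1e^(2t) - C_2te^(2t), y(t) = -3C_1e^(2t) - 3C_2te^(2t) + C_2e^(2t)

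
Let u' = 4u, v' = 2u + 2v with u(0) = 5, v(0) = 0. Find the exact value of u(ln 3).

405

A = [[4,0],[2,2]]; eigenvalues λ = 4, 2.
Eigenvectors: (-1,-1) for λ=4, (0,1) for λ=2.
From the initial condition, c_1 = -5, c_2 = -5.
u(ln 3) = (-5)(3^4)(-1) + (-5)(3^2)(0) = 405.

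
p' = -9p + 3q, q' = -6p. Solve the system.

Coefficient matrix A = [[-9, 3], [-6, 0]].
Characteristic polynomial det(A - λI) = λ^2 + 9λ + 18 = 0.
Eigenvalues λ = -6, -3.
For λ=-6: (A-λI) row 1 is [-3, 3], so an eigenvector is (1, 1).
For λ=-3: (A-λI) row 1 is [-6, 3], so an eigenvector is (1, 2).
General solution: C_1e^(-6t)(1,1) + C_2e^(-3t)(1,2).

p(t) = C_1e^(-6t) + C_2e^(-3t), q(t) = C_1e^(-6t) + 2C_2e^(-3t)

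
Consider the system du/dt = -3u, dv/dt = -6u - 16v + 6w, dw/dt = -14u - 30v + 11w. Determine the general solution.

u(t) = K_3e^(-3t), v(t) = 2K_1e^(-t) + K_2e^(-4t), w(t) = 5K_1e^(-t) + 2K_2e^(-4t) + K_3e^(-3t)

Coefficient matrix A = [[-3, 0, 0], [-6, -16, 6], [-14, -30, 11]].
det(A - λI) = 0 gives eigenvalues λ = -1, -4, -3.
For λ=-1: eigenvector (0,2,5).
For λ=-4: eigenvector (0,1,2).
For λ=-3: eigenvector (1,0,1).
General solution: K_1e^(-t)(0,2,5) + K_2e^(-4t)(0,1,2) + K_3e^(-3t)(1,0,1).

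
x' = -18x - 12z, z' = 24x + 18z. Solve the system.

Coefficient matrix A = [[-18, -12], [24, 18]].
Characteristic polynomial det(A - λI) = λ^2 - 36 = 0.
Eigenvalues λ = -6, 6.
For λ=-6: (A-λI) row 1 is [-12, -12], so an eigenvector is (1, -1).
For λ=6: (A-λI) row 1 is [-24, -12], so an eigenvector is (-1, 2).
General solution: K_1e^(-6t)(1,-1) + K_2e^(6t)(-1,2).

x(t) = K_1e^(-6t) - K_2e^(6t), z(t) = -K_1e^(-6t) + 2K_2e^(6t)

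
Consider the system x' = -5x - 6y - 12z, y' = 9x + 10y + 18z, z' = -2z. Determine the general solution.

x(t) = C_1e^(t) + 2C_2e^(-2t) - 2C_3e^(4t), y(t) = -C_1e^(t) - 3C_2e^(-2t) + 3C_3e^(4t), z(t) = C_2e^(-2t)

Coefficient matrix A = [[-5, -6, -12], [9, 10, 18], [0, 0, -2]].
det(A - λI) = 0 gives eigenvalues λ = 1, -2, 4.
For λ=1: eigenvector (1,-1,0).
For λ=-2: eigenvector (2,-3,1).
For λ=4: eigenvector (-2,3,0).
General solution: C_1e^(t)(1,-1,0) + C_2e^(-2t)(2,-3,1) + C_3e^(4t)(-2,3,0).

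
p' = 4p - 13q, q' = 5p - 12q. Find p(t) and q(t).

p(t) = 3c_1e^(-4t)sin(t) + 2c_1e^(-4t)cos(t) + 2c_2e^(-4t)sin(t) - 3c_2e^(-4t)cos(t), q(t) = 2c_1e^(-4t)sin(t) + c_1e^(-4t)cos(t) + c_2e^(-4t)sin(t) - 2c_2e^(-4t)cos(t)

Coefficient matrix A = [[4, -13], [5, -12]].
Characteristic polynomial det(A - λI) = λ^2 + 8λ + 17 = 0.
Eigenvalues λ = -4 ± i (complex conjugate pair).
For λ=-4+i: an eigenvector is (2,1) - i(3,2) = (2 - 3i, 1 - 2i).
A real fundamental pair from Re and Im of e^((-4+i)t)v: X_1 = e^(-4t)(cos(t)·(2,1) + sin(t)·(3,2)), X_2 = e^(-4t)(sin(t)·(2,1) - cos(t)·(3,2)).
General solution: c_1X_1 + c_2X_2.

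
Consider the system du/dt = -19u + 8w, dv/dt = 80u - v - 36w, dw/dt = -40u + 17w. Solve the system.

Coefficient matrix A = [[-19, 0, 8], [80, -1, -36], [-40, 0, 17]].
det(A - λI) = 0 gives eigenvalues λ = -3, -1, 1.
For λ=-3: eigenvector (1,-4,2).
For λ=-1: eigenvector (0,1,0).
For λ=1: eigenvector (2,-10,5).
General solution: C_1e^(-3t)(1,-4,2) + C_2e^(-t)(0,1,0) + C_3e^(t)(2,-10,5).

u(t) = C_1e^(-3t) + 2C_3e^(t), v(t) = -4C_1e^(-3t) + C_2e^(-t) - 10C_3e^(t), w(t) = 2C_1e^(-3t) + 5C_3e^(t)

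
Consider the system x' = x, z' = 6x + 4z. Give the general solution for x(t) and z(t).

Coefficient matrix A = [[1, 0], [6, 4]].
Characteristic polynomial det(A - λI) = λ^2 - 5λ + 4 = 0.
Eigenvalues λ = 1, 4.
For λ=1: (A-λI) row 2 is [6, 3], so an eigenvector is (1, -2).
For λ=4: (A-λI) row 1 is [-3, 0], so an eigenvector is (0, 1).
General solution: K_1e^(t)(1,-2) + K_2e^(4t)(0,1).

x(t) = K_1e^(t), z(t) = -2K_1e^(t) + K_2e^(4t)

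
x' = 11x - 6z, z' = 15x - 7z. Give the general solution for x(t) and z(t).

x(t) = -C_1e^(2t)sin(3t) - C_1e^(2t)cos(3t) - C_2e^(2t)sin(3t) + C_2e^(2t)cos(3t), z(t) = -2C_1e^(2t)sin(3t) - C_1e^(2t)cos(3t) - C_2e^(2t)sin(3t) + 2C_2e^(2t)cos(3t)

Coefficient matrix A = [[11, -6], [15, -7]].
Characteristic polynomial det(A - λI) = λ^2 - 4λ + 13 = 0.
Eigenvalues λ = 2 ± 3i (complex conjugate pair).
For λ=2+3i: an eigenvector is (-1,-1) - i(-1,-2) = (-1 + i, -1 + 2i).
A real fundamental pair from Re and Im of e^((2+3i)t)v: X_1 = e^(2t)(cos(3t)·(-1,-1) + sin(3t)·(-1,-2)), X_2 = e^(2t)(sin(3t)·(-1,-1) - cos(3t)·(-1,-2)).
General solution: C_1X_1 + C_2X_2.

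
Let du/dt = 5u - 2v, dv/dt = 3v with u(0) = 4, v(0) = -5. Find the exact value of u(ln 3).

2052

A = [[5,-2],[0,3]]; eigenvalues λ = 3, 5.
Eigenvectors: (-1,-1) for λ=3, (1,0) for λ=5.
From the initial condition, c_1 = 5, c_2 = 9.
u(ln 3) = (5)(3^3)(-1) + (9)(3^5)(1) = 2052.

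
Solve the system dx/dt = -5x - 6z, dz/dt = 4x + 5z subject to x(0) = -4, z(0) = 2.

Coefficient matrix A = [[-5, -6], [4, 5]].
Characteristic polynomial det(A - λI) = λ^2 - 1 = 0.
Eigenvalues λ = 1, -1.
For λ=1: (A-λI) row 1 is [-6, -6], so an eigenvector is (-1, 1).
For λ=-1: (A-λI) row 1 is [-4, -6], so an eigenvector is (3, -2).
General solution: C_1e^(t)(-1,1) + C_2e^(-t)(3,-2).
Applying x(0)=-4, z(0)=2 gives C_1=-2, C_2=-2.

x(t) = 2e^(t) - 6e^(-t), z(t) = -2e^(t) + 4e^(-t)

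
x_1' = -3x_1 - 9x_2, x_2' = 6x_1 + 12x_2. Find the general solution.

Coefficient matrix A = [[-3, -9], [6, 12]].
Characteristic polynomial det(A - λI) = λ^2 - 9λ + 18 = 0.
Eigenvalues λ = 3, 6.
For λ=3: (A-λI) row 1 is [-6, -9], so an eigenvector is (3, -2).
For λ=6: (A-λI) row 1 is [-9, -9], so an eigenvector is (1, -1).
General solution: K_1e^(3t)(3,-2) + K_2e^(6t)(1,-1).

x_1(t) = 3K_1e^(3t) + K_2e^(6t), x_2(t) = -2K_1e^(3t) - K_2e^(6t)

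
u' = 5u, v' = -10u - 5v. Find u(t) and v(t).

Coefficient matrix A = [[5, 0], [-10, -5]].
Characteristic polynomial det(A - λI) = λ^2 - 25 = 0.
Eigenvalues λ = 5, -5.
For λ=5: (A-λI) row 2 is [-10, -10], so an eigenvector is (-1, 1).
For λ=-5: (A-λI) row 1 is [10, 0], so an eigenvector is (0, 1).
General solution: K_1e^(5t)(-1,1) + K_2e^(-5t)(0,1).

u(t) = -K_1e^(5t), v(t) = K_1e^(5t) + K_2e^(-5t)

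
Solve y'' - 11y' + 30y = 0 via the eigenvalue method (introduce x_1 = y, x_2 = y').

Let x_1 = y, x_2 = y'. Then x_1' = x_2 and x_2' = -30x_1 + 11x_2.
A = [[0,1],[-30,11]]; det(A-λI) = λ^2 - 11λ + 30.
Eigenvalues λ = 6, 5 with eigenvectors (1,6), (1,5).

y(t) = C_1e^(6t) + C_2e^(5t)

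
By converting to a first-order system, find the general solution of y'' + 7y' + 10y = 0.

Let x_1 = y, x_2 = y'. Then x_1' = x_2 and x_2' = -10x_1 - 7x_2.
A = [[0,1],[-10,-7]]; det(A-λI) = λ^2 + 7λ + 10.
Eigenvalues λ = -5, -2 with eigenvectors (1,-5), (1,-2).

y(t) = c_1e^(-5t) + c_2e^(-2t)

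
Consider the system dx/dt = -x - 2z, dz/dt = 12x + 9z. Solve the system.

x(t) = -c_1e^(3t) - c_2e^(5t), z(t) = 2c_1e^(3t) + 3c_2e^(5t)

Coefficient matrix A = [[-1, -2], [12, 9]].
Characteristic polynomial det(A - λI) = λ^2 - 8λ + 15 = 0.
Eigenvalues λ = 3, 5.
For λ=3: (A-λI) row 1 is [-4, -2], so an eigenvector is (-1, 2).
For λ=5: (A-λI) row 1 is [-6, -2], so an eigenvector is (-1, 3).
General solution: c_1e^(3t)(-1,2) + c_2e^(5t)(-1,3).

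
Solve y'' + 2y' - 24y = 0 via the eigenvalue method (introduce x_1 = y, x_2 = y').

Let x_1 = y, x_2 = y'. Then x_1' = x_2 and x_2' = 24x_1 - 2x_2.
A = [[0,1],[24,-2]]; det(A-λI) = λ^2 + 2λ - 24.
Eigenvalues λ = 4, -6 with eigenvectors (1,4), (1,-6).

y(t) = K_1e^(4t) + K_2e^(-6t)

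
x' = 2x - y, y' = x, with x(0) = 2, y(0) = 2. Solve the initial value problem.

x(t) = 2e^(t), y(t) = 2e^(t)

Coefficient matrix A = [[2, -1], [1, 0]].
Characteristic polynomial det(A - λI) = λ^2 - 2λ + 1 = 0.
Single eigenvalue λ = 1 with algebraic multiplicity 2.
Eigenvector v = (-1,-1); generalized eigenvector w with (A-λI)w=v is (-3,-2).
General solution: e^(t)[c_1·v + c_2·(t·v + w)].
Applying x(0)=2, y(0)=2 gives c_1=-2, c_2=0.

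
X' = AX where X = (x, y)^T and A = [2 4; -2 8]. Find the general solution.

x(t) = 2c_1e^(4t) + c_2e^(6t), y(t) = c_1e^(4t) + c_2e^(6t)

Coefficient matrix A = [[2, 4], [-2, 8]].
Characteristic polynomial det(A - λI) = λ^2 - 10λ + 24 = 0.
Eigenvalues λ = 4, 6.
For λ=4: (A-λI) row 1 is [-2, 4], so an eigenvector is (2, 1).
For λ=6: (A-λI) row 1 is [-4, 4], so an eigenvector is (1, 1).
General solution: c_1e^(4t)(2,1) + c_2e^(6t)(1,1).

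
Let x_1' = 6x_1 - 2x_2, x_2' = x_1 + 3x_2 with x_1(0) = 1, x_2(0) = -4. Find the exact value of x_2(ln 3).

486

A = [[6,-2],[1,3]]; eigenvalues λ = 5, 4.
Eigenvectors: (-2,-1) for λ=5, (-1,-1) for λ=4.
From the initial condition, c_1 = -5, c_2 = 9.
x_2(ln 3) = (-5)(3^5)(-1) + (9)(3^4)(-1) = 486.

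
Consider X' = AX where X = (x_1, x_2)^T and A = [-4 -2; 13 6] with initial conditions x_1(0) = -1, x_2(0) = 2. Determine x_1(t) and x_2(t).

x_1(t) = e^(t)sin(t) - e^(t)cos(t), x_2(t) = -3e^(t)sin(t) + 2e^(t)cos(t)

Coefficient matrix A = [[-4, -2], [13, 6]].
Characteristic polynomial det(A - λI) = λ^2 - 2λ + 2 = 0.
Eigenvalues λ = 1 ± i (complex conjugate pair).
For λ=1+i: an eigenvector is (-1,2) - i(1,-3) = (-1 - i, 2 + 3i).
A real fundamental pair from Re and Im of e^((1+i)t)v: X_1 = e^(t)(cos(t)·(-1,2) + sin(t)·(1,-3)), X_2 = e^(t)(sin(t)·(-1,2) - cos(t)·(1,-3)).
General solution: C_1X_1 + C_2X_2.
Applying x_1(0)=-1, x_2(0)=2 gives C_1=1, C_2=0.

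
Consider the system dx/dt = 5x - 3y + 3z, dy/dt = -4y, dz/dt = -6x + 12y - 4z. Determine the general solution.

x(t) = K_1e^(-t) + 2K_2e^(-4t) + K_3e^(2t), y(t) = K_2e^(-4t), z(t) = -2K_1e^(-t) - 5K_2e^(-4t) - K_3e^(2t)

Coefficient matrix A = [[5, -3, 3], [0, -4, 0], [-6, 12, -4]].
det(A - λI) = 0 gives eigenvalues λ = -1, -4, 2.
For λ=-1: eigenvector (1,0,-2).
For λ=-4: eigenvector (2,1,-5).
For λ=2: eigenvector (1,0,-1).
General solution: K_1e^(-t)(1,0,-2) + K_2e^(-4t)(2,1,-5) + K_3e^(2t)(1,0,-1).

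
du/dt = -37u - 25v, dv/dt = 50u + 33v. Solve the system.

Coefficient matrix A = [[-37, -25], [50, 33]].
Characteristic polynomial det(A - λI) = λ^2 + 4λ + 29 = 0.
Eigenvalues λ = -2 ± 5i (complex conjugate pair).
For λ=-2+5i: an eigenvector is (-1,1) - i(2,-3) = (-1 - 2i, 1 + 3i).
A real fundamental pair from Re and Im of e^((-2+5i)t)v: X_1 = e^(-2t)(cos(5t)·(-1,1) + sin(5t)·(2,-3)), X_2 = e^(-2t)(sin(5t)·(-1,1) - cos(5t)·(2,-3)).
General solution: K_1X_1 + K_2X_2.

u(t) = 2K_1e^(-2t)sin(5t) - K_1e^(-2t)cos(5t) - K_2e^(-2t)sin(5t) - 2K_2e^(-2t)cos(5t), v(t) = -3K_1e^(-2t)sin(5t) + K_1e^(-2t)cos(5t) + K_2e^(-2t)sin(5t) + 3K_2e^(-2t)cos(5t)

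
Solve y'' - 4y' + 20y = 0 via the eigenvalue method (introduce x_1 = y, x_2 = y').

y(t) = c_1e^(2t)cos(4t) + c_2e^(2t)sin(4t)

Let x_1 = y, x_2 = y'. Then x_1' = x_2 and x_2' = -20x_1 + 4x_2.
A = [[0,1],[-20,4]]; det(A-λI) = λ^2 - 4λ + 20.
Eigenvalues λ = 2 ± 4i.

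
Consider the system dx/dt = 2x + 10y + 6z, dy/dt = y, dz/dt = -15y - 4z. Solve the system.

Coefficient matrix A = [[2, 10, 6], [0, 1, 0], [0, -15, -4]].
det(A - λI) = 0 gives eigenvalues λ = 2, -4, 1.
For λ=2: eigenvector (1,0,0).
For λ=-4: eigenvector (-1,0,1).
For λ=1: eigenvector (8,1,-3).
General solution: c_1e^(2t)(1,0,0) + c_2e^(-4t)(-1,0,1) + c_3e^(t)(8,1,-3).

x(t) = c_1e^(2t) - c_2e^(-4t) + 8c_3e^(t), y(t) = c_3e^(t), z(t) = c_2e^(-4t) - 3c_3e^(t)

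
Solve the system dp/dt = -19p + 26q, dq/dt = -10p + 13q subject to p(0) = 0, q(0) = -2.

p(t) = -26e^(-3t)sin(2t), q(t) = -16e^(-3t)sin(2t) - 2e^(-3t)cos(2t)

Coefficient matrix A = [[-19, 26], [-10, 13]].
Characteristic polynomial det(A - λI) = λ^2 + 6λ + 13 = 0.
Eigenvalues λ = -3 ± 2i (complex conjugate pair).
For λ=-3+2i: an eigenvector is (-3,-2) - i(-2,-1) = (-3 + 2i, -2 + i).
A real fundamental pair from Re and Im of e^((-3+2i)t)v: X_1 = e^(-3t)(cos(2t)·(-3,-2) + sin(2t)·(-2,-1)), X_2 = e^(-3t)(sin(2t)·(-3,-2) - cos(2t)·(-2,-1)).
General solution: K_1X_1 + K_2X_2.
Applying p(0)=0, q(0)=-2 gives K_1=4, K_2=6.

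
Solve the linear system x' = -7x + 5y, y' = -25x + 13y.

x(t) = c_1e^(3t)cos(5t) + c_2e^(3t)sin(5t), y(t) = -c_1e^(3t)sin(5t) + 2c_1e^(3t)cos(5t) + 2c_2e^(3t)sin(5t) + c_2e^(3t)cos(5t)

Coefficient matrix A = [[-7, 5], [-25, 13]].
Characteristic polynomial det(A - λI) = λ^2 - 6λ + 34 = 0.
Eigenvalues λ = 3 ± 5i (complex conjugate pair).
For λ=3+5i: an eigenvector is (1,2) - i(0,-1) = (1, 2 + i).
A real fundamental pair from Re and Im of e^((3+5i)t)v: X_1 = e^(3t)(cos(5t)·(1,2) + sin(5t)·(0,-1)), X_2 = e^(3t)(sin(5t)·(1,2) - cos(5t)·(0,-1)).
General solution: c_1X_1 + c_2X_2.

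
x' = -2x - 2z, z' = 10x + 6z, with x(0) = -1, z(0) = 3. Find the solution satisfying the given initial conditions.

Coefficient matrix A = [[-2, -2], [10, 6]].
Characteristic polynomial det(A - λI) = λ^2 - 4λ + 8 = 0.
Eigenvalues λ = 2 ± 2i (complex conjugate pair).
For λ=2+2i: an eigenvector is (-1,2) - i(0,-1) = (-1, 2 + i).
A real fundamental pair from Re and Im of e^((2+2i)t)v: X_1 = e^(2t)(cos(2t)·(-1,2) + sin(2t)·(0,-1)), X_2 = e^(2t)(sin(2t)·(-1,2) - cos(2t)·(0,-1)).
General solution: K_1X_1 + K_2X_2.
Applying x(0)=-1, z(0)=3 gives K_1=1, K_2=1.

x(t) = -e^(2t)sin(2t) - e^(2t)cos(2t), z(t) = e^(2t)sin(2t) + 3e^(2t)cos(2t)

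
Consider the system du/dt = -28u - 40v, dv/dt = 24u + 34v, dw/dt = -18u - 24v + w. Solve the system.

u(t) = -5c_1e^(4t) + 4c_2e^(2t), v(t) = 4c_1e^(4t) - 3c_2e^(2t), w(t) = -2c_1e^(4t) + c_3e^(t)

Coefficient matrix A = [[-28, -40, 0], [24, 34, 0], [-18, -24, 1]].
det(A - λI) = 0 gives eigenvalues λ = 4, 2, 1.
For λ=4: eigenvector (-5,4,-2).
For λ=2: eigenvector (4,-3,0).
For λ=1: eigenvector (0,0,1).
General solution: c_1e^(4t)(-5,4,-2) + c_2e^(2t)(4,-3,0) + c_3e^(t)(0,0,1).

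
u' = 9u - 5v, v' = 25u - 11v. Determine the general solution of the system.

Coefficient matrix A = [[9, -5], [25, -11]].
Characteristic polynomial det(A - λI) = λ^2 + 2λ + 26 = 0.
Eigenvalues λ = -1 ± 5i (complex conjugate pair).
For λ=-1+5i: an eigenvector is (-1,-2) - i(0,-1) = (-1, -2 + i).
A real fundamental pair from Re and Im of e^((-1+5i)t)v: X_1 = e^(-t)(cos(5t)·(-1,-2) + sin(5t)·(0,-1)), X_2 = e^(-t)(sin(5t)·(-1,-2) - cos(5t)·(0,-1)).
General solution: c_1X_1 + c_2X_2.

u(t) = -c_1e^(-t)cos(5t) - c_2e^(-t)sin(5t), v(t) = -c_1e^(-t)sin(5t) - 2c_1e^(-t)cos(5t) - 2c_2e^(-t)sin(5t) + c_2e^(-t)cos(5t)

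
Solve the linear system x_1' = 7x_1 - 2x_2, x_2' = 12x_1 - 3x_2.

x_1(t) = -C_1e^(3t) + C_2e^(t), x_2(t) = -2C_1e^(3t) + 3C_2e^(t)

Coefficient matrix A = [[7, -2], [12, -3]].
Characteristic polynomial det(A - λI) = λ^2 - 4λ + 3 = 0.
Eigenvalues λ = 3, 1.
For λ=3: (A-λI) row 1 is [4, -2], so an eigenvector is (-1, -2).
For λ=1: (A-λI) row 1 is [6, -2], so an eigenvector is (1, 3).
General solution: C_1e^(3t)(-1,-2) + C_2e^(t)(1,3).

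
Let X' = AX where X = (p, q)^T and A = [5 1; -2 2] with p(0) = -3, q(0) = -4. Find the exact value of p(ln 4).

-2112

A = [[5,1],[-2,2]]; eigenvalues λ = 3, 4.
Eigenvectors: (-1,2) for λ=3, (-1,1) for λ=4.
From the initial condition, c_1 = -7, c_2 = 10.
p(ln 4) = (-7)(4^3)(-1) + (10)(4^4)(-1) = -2112.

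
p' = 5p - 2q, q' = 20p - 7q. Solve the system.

Coefficient matrix A = [[5, -2], [20, -7]].
Characteristic polynomial det(A - λI) = λ^2 + 2λ + 5 = 0.
Eigenvalues λ = -1 ± 2i (complex conjugate pair).
For λ=-1+2i: an eigenvector is (1,3) - i(0,1) = (1, 3 - i).
A real fundamental pair from Re and Im of e^((-1+2i)t)v: X_1 = e^(-t)(cos(2t)·(1,3) + sin(2t)·(0,1)), X_2 = e^(-t)(sin(2t)·(1,3) - cos(2t)·(0,1)).
General solution: c_1X_1 + c_2X_2.

p(t) = c_1e^(-t)cos(2t) + c_2e^(-t)sin(2t), q(t) = c_1e^(-t)sin(2t) + 3c_1e^(-t)cos(2t) + 3c_2e^(-t)sin(2t) - c_2e^(-t)cos(2t)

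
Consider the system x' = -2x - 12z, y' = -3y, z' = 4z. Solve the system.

Coefficient matrix A = [[-2, 0, -12], [0, -3, 0], [0, 0, 4]].
det(A - λI) = 0 gives eigenvalues λ = -2, 4, -3.
For λ=-2: eigenvector (1,0,0).
For λ=4: eigenvector (-2,0,1).
For λ=-3: eigenvector (0,1,0).
General solution: c_1e^(-2t)(1,0,0) + c_2e^(4t)(-2,0,1) + c_3e^(-3t)(0,1,0).

x(t) = c_1e^(-2t) - 2c_2e^(4t), y(t) = c_3e^(-3t), z(t) = c_2e^(4t)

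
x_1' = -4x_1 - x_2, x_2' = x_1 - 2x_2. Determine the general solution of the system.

Coefficient matrix A = [[-4, -1], [1, -2]].
Characteristic polynomial det(A - λI) = λ^2 + 6λ + 9 = 0.
Single eigenvalue λ = -3 with algebraic multiplicity 2.
Eigenvector v = (-1,1); generalized eigenvector w with (A-λI)w=v is (-1,2).
General solution: e^(-3t)[c_1·v + c_2·(t·v + w)].

x_1(t) = -c_1e^(-3t) - c_2te^(-3t) - c_2e^(-3t), x_2(t) = c_1e^(-3t) + c_2te^(-3t) + 2c_2e^(-3t)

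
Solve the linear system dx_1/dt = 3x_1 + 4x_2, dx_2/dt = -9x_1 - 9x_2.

x_1(t) = 2c_1e^(-3t) + 2c_2te^(-3t) - c_2e^(-3t), x_2(t) = -3c_1e^(-3t) - 3c_2te^(-3t) + 2c_2e^(-3t)

Coefficient matrix A = [[3, 4], [-9, -9]].
Characteristic polynomial det(A - λI) = λ^2 + 6λ + 9 = 0.
Single eigenvalue λ = -3 with algebraic multiplicity 2.
Eigenvector v = (2,-3); generalized eigenvector w with (A-λI)w=v is (-1,2).
General solution: e^(-3t)[c_1·v + c_2·(t·v + w)].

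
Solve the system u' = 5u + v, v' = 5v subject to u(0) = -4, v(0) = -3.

Coefficient matrix A = [[5, 1], [0, 5]].
Characteristic polynomial det(A - λI) = λ^2 - 10λ + 25 = 0.
Single eigenvalue λ = 5 with algebraic multiplicity 2.
Eigenvector v = (-1,0); generalized eigenvector w with (A-λI)w=v is (1,-1).
General solution: e^(5t)[c_1·v + c_2·(t·v + w)].
Applying u(0)=-4, v(0)=-3 gives c_1=7, c_2=3.

u(t) = -3te^(5t) - 4e^(5t), v(t) = -3e^(5t)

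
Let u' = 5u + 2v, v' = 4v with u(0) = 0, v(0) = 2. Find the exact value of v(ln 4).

A = [[5,2],[0,4]]; eigenvalues λ = 5, 4.
Eigenvectors: (1,0) for λ=5, (2,-1) for λ=4.
From the initial condition, c_1 = 4, c_2 = -2.
v(ln 4) = (4)(4^5)(0) + (-2)(4^4)(-1) = 512.

512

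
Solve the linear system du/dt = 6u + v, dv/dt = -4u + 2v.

u(t) = C_1e^(4t) + C_2te^(4t) + 2C_2e^(4t), v(t) = -2C_1e^(4t) - 2C_2te^(4t) - 3C_2e^(4t)

Coefficient matrix A = [[6, 1], [-4, 2]].
Characteristic polynomial det(A - λI) = λ^2 - 8λ + 16 = 0.
Single eigenvalue λ = 4 with algebraic multiplicity 2.
Eigenvector v = (1,-2); generalized eigenvector w with (A-λI)w=v is (2,-3).
General solution: e^(4t)[C_1·v + C_2·(t·v + w)].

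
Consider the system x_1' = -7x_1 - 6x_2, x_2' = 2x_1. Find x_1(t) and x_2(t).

Coefficient matrix A = [[-7, -6], [2, 0]].
Characteristic polynomial det(A - λI) = λ^2 + 7λ + 12 = 0.
Eigenvalues λ = -3, -4.
For λ=-3: (A-λI) row 1 is [-4, -6], so an eigenvector is (3, -2).
For λ=-4: (A-λI) row 1 is [-3, -6], so an eigenvector is (2, -1).
General solution: C_1e^(-3t)(3,-2) + C_2e^(-4t)(2,-1).

x_1(t) = 3C_1e^(-3t) + 2C_2e^(-4t), x_2(t) = -2C_1e^(-3t) - C_2e^(-4t)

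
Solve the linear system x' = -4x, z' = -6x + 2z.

Coefficient matrix A = [[-4, 0], [-6, 2]].
Characteristic polynomial det(A - λI) = λ^2 + 2λ - 8 = 0.
Eigenvalues λ = -4, 2.
For λ=-4: (A-λI) row 2 is [-6, 6], so an eigenvector is (1, 1).
For λ=2: (A-λI) row 1 is [-6, 0], so an eigenvector is (0, -1).
General solution: K_1e^(-4t)(1,1) + K_2e^(2t)(0,-1).

x(t) = K_1e^(-4t), z(t) = K_1e^(-4t) - K_2e^(2t)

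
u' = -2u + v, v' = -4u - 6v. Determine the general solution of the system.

u(t) = K_1e^(-4t) + K_2te^(-4t) + 2K_2e^(-4t), v(t) = -2K_1e^(-4t) - 2K_2te^(-4t) - 3K_2e^(-4t)

Coefficient matrix A = [[-2, 1], [-4, -6]].
Characteristic polynomial det(A - λI) = λ^2 + 8λ + 16 = 0.
Single eigenvalue λ = -4 with algebraic multiplicity 2.
Eigenvector v = (1,-2); generalized eigenvector w with (A-λI)w=v is (2,-3).
General solution: e^(-4t)[K_1·v + K_2·(t·v + w)].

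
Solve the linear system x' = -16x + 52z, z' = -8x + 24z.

x(t) = 3K_1e^(4t)sin(4t) + 2K_1e^(4t)cos(4t) + 2K_2e^(4t)sin(4t) - 3K_2e^(4t)cos(4t), z(t) = K_1e^(4t)sin(4t) + K_1e^(4t)cos(4t) + K_2e^(4t)sin(4t) - K_2e^(4t)cos(4t)

Coefficient matrix A = [[-16, 52], [-8, 24]].
Characteristic polynomial det(A - λI) = λ^2 - 8λ + 32 = 0.
Eigenvalues λ = 4 ± 4i (complex conjugate pair).
For λ=4+4i: an eigenvector is (2,1) - i(3,1) = (2 - 3i, 1 - i).
A real fundamental pair from Re and Im of e^((4+4i)t)v: X_1 = e^(4t)(cos(4t)·(2,1) + sin(4t)·(3,1)), X_2 = e^(4t)(sin(4t)·(2,1) - cos(4t)·(3,1)).
General solution: K_1X_1 + K_2X_2.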